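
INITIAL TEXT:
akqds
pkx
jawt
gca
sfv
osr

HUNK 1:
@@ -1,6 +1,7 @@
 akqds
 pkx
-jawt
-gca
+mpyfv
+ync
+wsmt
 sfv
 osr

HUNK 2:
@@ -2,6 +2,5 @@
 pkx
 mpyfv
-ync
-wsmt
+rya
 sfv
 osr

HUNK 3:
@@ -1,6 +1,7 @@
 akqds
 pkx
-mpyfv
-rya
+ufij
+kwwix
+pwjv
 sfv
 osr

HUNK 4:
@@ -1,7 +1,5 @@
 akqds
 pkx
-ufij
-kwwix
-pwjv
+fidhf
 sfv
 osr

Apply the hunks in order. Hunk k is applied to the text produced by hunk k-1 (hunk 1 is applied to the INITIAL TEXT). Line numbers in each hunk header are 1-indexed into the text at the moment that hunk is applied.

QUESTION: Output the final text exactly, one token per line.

Answer: akqds
pkx
fidhf
sfv
osr

Derivation:
Hunk 1: at line 1 remove [jawt,gca] add [mpyfv,ync,wsmt] -> 7 lines: akqds pkx mpyfv ync wsmt sfv osr
Hunk 2: at line 2 remove [ync,wsmt] add [rya] -> 6 lines: akqds pkx mpyfv rya sfv osr
Hunk 3: at line 1 remove [mpyfv,rya] add [ufij,kwwix,pwjv] -> 7 lines: akqds pkx ufij kwwix pwjv sfv osr
Hunk 4: at line 1 remove [ufij,kwwix,pwjv] add [fidhf] -> 5 lines: akqds pkx fidhf sfv osr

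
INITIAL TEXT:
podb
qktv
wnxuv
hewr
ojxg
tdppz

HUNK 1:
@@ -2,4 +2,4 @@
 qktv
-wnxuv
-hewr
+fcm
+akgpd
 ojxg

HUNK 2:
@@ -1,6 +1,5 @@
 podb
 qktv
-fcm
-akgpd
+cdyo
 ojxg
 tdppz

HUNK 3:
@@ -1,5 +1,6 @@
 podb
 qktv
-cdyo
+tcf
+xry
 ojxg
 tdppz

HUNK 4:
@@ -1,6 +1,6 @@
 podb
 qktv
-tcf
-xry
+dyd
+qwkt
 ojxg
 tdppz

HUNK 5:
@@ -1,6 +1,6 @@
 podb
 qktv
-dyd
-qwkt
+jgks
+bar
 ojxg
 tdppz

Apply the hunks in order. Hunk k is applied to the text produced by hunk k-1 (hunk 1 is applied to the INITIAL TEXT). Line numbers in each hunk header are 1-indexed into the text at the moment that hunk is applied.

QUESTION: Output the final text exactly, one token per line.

Answer: podb
qktv
jgks
bar
ojxg
tdppz

Derivation:
Hunk 1: at line 2 remove [wnxuv,hewr] add [fcm,akgpd] -> 6 lines: podb qktv fcm akgpd ojxg tdppz
Hunk 2: at line 1 remove [fcm,akgpd] add [cdyo] -> 5 lines: podb qktv cdyo ojxg tdppz
Hunk 3: at line 1 remove [cdyo] add [tcf,xry] -> 6 lines: podb qktv tcf xry ojxg tdppz
Hunk 4: at line 1 remove [tcf,xry] add [dyd,qwkt] -> 6 lines: podb qktv dyd qwkt ojxg tdppz
Hunk 5: at line 1 remove [dyd,qwkt] add [jgks,bar] -> 6 lines: podb qktv jgks bar ojxg tdppz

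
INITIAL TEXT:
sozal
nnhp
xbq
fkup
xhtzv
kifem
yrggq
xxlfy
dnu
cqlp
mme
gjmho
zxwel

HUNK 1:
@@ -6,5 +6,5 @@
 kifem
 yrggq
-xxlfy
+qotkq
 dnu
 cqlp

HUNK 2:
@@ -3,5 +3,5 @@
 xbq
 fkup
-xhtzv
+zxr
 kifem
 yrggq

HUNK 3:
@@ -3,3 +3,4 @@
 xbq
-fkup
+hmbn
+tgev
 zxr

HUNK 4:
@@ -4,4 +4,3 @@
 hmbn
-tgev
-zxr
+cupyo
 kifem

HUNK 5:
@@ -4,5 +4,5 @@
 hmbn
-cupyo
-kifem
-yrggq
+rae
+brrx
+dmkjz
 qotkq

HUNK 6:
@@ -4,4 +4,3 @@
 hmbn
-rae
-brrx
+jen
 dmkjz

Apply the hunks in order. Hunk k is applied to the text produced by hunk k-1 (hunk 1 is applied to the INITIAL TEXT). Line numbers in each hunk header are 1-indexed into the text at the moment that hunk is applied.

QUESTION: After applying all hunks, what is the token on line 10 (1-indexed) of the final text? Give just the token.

Answer: mme

Derivation:
Hunk 1: at line 6 remove [xxlfy] add [qotkq] -> 13 lines: sozal nnhp xbq fkup xhtzv kifem yrggq qotkq dnu cqlp mme gjmho zxwel
Hunk 2: at line 3 remove [xhtzv] add [zxr] -> 13 lines: sozal nnhp xbq fkup zxr kifem yrggq qotkq dnu cqlp mme gjmho zxwel
Hunk 3: at line 3 remove [fkup] add [hmbn,tgev] -> 14 lines: sozal nnhp xbq hmbn tgev zxr kifem yrggq qotkq dnu cqlp mme gjmho zxwel
Hunk 4: at line 4 remove [tgev,zxr] add [cupyo] -> 13 lines: sozal nnhp xbq hmbn cupyo kifem yrggq qotkq dnu cqlp mme gjmho zxwel
Hunk 5: at line 4 remove [cupyo,kifem,yrggq] add [rae,brrx,dmkjz] -> 13 lines: sozal nnhp xbq hmbn rae brrx dmkjz qotkq dnu cqlp mme gjmho zxwel
Hunk 6: at line 4 remove [rae,brrx] add [jen] -> 12 lines: sozal nnhp xbq hmbn jen dmkjz qotkq dnu cqlp mme gjmho zxwel
Final line 10: mme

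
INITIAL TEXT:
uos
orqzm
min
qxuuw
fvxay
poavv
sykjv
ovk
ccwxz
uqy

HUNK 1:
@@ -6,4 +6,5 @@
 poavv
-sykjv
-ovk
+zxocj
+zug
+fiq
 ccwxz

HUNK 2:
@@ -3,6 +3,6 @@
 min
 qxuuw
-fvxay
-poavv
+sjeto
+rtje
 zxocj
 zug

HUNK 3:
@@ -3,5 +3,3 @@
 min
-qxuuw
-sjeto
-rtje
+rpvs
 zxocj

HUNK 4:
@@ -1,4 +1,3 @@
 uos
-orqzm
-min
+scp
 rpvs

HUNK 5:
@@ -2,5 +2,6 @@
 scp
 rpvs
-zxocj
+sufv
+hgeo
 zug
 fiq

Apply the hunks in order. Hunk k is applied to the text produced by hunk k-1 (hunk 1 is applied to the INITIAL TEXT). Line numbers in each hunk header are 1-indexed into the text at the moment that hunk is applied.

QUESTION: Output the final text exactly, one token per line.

Hunk 1: at line 6 remove [sykjv,ovk] add [zxocj,zug,fiq] -> 11 lines: uos orqzm min qxuuw fvxay poavv zxocj zug fiq ccwxz uqy
Hunk 2: at line 3 remove [fvxay,poavv] add [sjeto,rtje] -> 11 lines: uos orqzm min qxuuw sjeto rtje zxocj zug fiq ccwxz uqy
Hunk 3: at line 3 remove [qxuuw,sjeto,rtje] add [rpvs] -> 9 lines: uos orqzm min rpvs zxocj zug fiq ccwxz uqy
Hunk 4: at line 1 remove [orqzm,min] add [scp] -> 8 lines: uos scp rpvs zxocj zug fiq ccwxz uqy
Hunk 5: at line 2 remove [zxocj] add [sufv,hgeo] -> 9 lines: uos scp rpvs sufv hgeo zug fiq ccwxz uqy

Answer: uos
scp
rpvs
sufv
hgeo
zug
fiq
ccwxz
uqy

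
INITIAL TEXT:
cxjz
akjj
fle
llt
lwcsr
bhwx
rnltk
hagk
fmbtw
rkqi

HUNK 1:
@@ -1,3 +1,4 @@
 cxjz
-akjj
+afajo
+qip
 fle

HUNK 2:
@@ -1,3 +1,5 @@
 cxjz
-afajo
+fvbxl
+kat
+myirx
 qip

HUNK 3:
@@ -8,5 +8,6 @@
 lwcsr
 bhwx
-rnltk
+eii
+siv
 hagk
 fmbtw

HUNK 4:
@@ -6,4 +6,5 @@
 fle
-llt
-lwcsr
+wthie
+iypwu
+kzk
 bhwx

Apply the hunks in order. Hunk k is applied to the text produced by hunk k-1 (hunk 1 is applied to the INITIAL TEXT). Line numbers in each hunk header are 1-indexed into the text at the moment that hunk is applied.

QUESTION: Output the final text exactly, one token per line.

Answer: cxjz
fvbxl
kat
myirx
qip
fle
wthie
iypwu
kzk
bhwx
eii
siv
hagk
fmbtw
rkqi

Derivation:
Hunk 1: at line 1 remove [akjj] add [afajo,qip] -> 11 lines: cxjz afajo qip fle llt lwcsr bhwx rnltk hagk fmbtw rkqi
Hunk 2: at line 1 remove [afajo] add [fvbxl,kat,myirx] -> 13 lines: cxjz fvbxl kat myirx qip fle llt lwcsr bhwx rnltk hagk fmbtw rkqi
Hunk 3: at line 8 remove [rnltk] add [eii,siv] -> 14 lines: cxjz fvbxl kat myirx qip fle llt lwcsr bhwx eii siv hagk fmbtw rkqi
Hunk 4: at line 6 remove [llt,lwcsr] add [wthie,iypwu,kzk] -> 15 lines: cxjz fvbxl kat myirx qip fle wthie iypwu kzk bhwx eii siv hagk fmbtw rkqi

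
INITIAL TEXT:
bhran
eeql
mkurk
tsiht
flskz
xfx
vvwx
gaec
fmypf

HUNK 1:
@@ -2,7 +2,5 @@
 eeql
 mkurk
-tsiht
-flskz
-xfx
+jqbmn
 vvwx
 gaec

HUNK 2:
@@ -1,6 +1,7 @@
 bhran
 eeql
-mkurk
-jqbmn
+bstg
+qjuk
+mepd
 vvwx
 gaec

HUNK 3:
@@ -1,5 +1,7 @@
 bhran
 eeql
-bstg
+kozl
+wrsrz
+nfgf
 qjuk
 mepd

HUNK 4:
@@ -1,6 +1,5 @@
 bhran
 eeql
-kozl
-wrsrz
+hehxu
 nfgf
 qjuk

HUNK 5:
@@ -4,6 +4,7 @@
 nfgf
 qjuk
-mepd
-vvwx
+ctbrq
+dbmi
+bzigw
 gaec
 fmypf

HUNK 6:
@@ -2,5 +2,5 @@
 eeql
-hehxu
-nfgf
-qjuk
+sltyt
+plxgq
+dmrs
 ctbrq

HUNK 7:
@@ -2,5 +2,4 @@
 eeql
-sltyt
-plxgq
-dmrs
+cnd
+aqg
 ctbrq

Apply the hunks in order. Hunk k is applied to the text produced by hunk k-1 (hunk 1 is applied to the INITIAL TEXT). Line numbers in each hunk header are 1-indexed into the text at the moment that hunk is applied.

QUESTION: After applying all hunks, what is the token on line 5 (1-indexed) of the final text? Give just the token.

Answer: ctbrq

Derivation:
Hunk 1: at line 2 remove [tsiht,flskz,xfx] add [jqbmn] -> 7 lines: bhran eeql mkurk jqbmn vvwx gaec fmypf
Hunk 2: at line 1 remove [mkurk,jqbmn] add [bstg,qjuk,mepd] -> 8 lines: bhran eeql bstg qjuk mepd vvwx gaec fmypf
Hunk 3: at line 1 remove [bstg] add [kozl,wrsrz,nfgf] -> 10 lines: bhran eeql kozl wrsrz nfgf qjuk mepd vvwx gaec fmypf
Hunk 4: at line 1 remove [kozl,wrsrz] add [hehxu] -> 9 lines: bhran eeql hehxu nfgf qjuk mepd vvwx gaec fmypf
Hunk 5: at line 4 remove [mepd,vvwx] add [ctbrq,dbmi,bzigw] -> 10 lines: bhran eeql hehxu nfgf qjuk ctbrq dbmi bzigw gaec fmypf
Hunk 6: at line 2 remove [hehxu,nfgf,qjuk] add [sltyt,plxgq,dmrs] -> 10 lines: bhran eeql sltyt plxgq dmrs ctbrq dbmi bzigw gaec fmypf
Hunk 7: at line 2 remove [sltyt,plxgq,dmrs] add [cnd,aqg] -> 9 lines: bhran eeql cnd aqg ctbrq dbmi bzigw gaec fmypf
Final line 5: ctbrq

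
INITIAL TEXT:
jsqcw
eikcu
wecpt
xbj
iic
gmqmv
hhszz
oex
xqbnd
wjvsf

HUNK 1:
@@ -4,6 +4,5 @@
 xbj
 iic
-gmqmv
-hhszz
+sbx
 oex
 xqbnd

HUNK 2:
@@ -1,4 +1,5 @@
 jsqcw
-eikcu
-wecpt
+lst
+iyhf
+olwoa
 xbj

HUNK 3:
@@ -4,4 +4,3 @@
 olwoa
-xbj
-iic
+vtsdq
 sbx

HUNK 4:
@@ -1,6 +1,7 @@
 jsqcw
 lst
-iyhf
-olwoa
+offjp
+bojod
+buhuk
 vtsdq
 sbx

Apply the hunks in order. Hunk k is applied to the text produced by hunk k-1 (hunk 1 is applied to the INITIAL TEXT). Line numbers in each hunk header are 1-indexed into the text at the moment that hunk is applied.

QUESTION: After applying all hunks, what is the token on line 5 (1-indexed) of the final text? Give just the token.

Hunk 1: at line 4 remove [gmqmv,hhszz] add [sbx] -> 9 lines: jsqcw eikcu wecpt xbj iic sbx oex xqbnd wjvsf
Hunk 2: at line 1 remove [eikcu,wecpt] add [lst,iyhf,olwoa] -> 10 lines: jsqcw lst iyhf olwoa xbj iic sbx oex xqbnd wjvsf
Hunk 3: at line 4 remove [xbj,iic] add [vtsdq] -> 9 lines: jsqcw lst iyhf olwoa vtsdq sbx oex xqbnd wjvsf
Hunk 4: at line 1 remove [iyhf,olwoa] add [offjp,bojod,buhuk] -> 10 lines: jsqcw lst offjp bojod buhuk vtsdq sbx oex xqbnd wjvsf
Final line 5: buhuk

Answer: buhuk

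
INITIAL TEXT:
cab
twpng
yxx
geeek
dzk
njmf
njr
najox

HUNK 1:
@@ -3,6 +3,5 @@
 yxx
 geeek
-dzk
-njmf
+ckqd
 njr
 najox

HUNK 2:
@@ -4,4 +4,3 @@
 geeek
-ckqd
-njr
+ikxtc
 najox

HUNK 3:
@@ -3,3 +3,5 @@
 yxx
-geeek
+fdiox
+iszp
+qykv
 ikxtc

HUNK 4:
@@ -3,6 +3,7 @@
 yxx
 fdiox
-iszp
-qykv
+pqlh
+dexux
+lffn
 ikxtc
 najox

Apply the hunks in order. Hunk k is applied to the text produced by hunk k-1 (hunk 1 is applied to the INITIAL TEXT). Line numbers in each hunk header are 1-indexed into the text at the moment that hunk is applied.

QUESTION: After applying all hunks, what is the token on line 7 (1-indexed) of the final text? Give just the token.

Answer: lffn

Derivation:
Hunk 1: at line 3 remove [dzk,njmf] add [ckqd] -> 7 lines: cab twpng yxx geeek ckqd njr najox
Hunk 2: at line 4 remove [ckqd,njr] add [ikxtc] -> 6 lines: cab twpng yxx geeek ikxtc najox
Hunk 3: at line 3 remove [geeek] add [fdiox,iszp,qykv] -> 8 lines: cab twpng yxx fdiox iszp qykv ikxtc najox
Hunk 4: at line 3 remove [iszp,qykv] add [pqlh,dexux,lffn] -> 9 lines: cab twpng yxx fdiox pqlh dexux lffn ikxtc najox
Final line 7: lffn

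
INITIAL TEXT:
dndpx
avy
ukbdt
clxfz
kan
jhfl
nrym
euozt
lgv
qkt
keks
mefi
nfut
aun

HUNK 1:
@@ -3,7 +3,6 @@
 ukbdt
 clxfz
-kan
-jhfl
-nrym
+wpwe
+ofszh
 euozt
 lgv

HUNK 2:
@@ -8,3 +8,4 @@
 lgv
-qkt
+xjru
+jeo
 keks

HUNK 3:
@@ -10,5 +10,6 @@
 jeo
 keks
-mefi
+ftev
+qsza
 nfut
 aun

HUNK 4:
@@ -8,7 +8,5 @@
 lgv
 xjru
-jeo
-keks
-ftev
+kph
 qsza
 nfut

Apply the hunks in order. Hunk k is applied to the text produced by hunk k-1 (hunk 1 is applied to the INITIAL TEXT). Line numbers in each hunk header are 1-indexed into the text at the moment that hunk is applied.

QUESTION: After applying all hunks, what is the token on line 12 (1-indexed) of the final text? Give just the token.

Hunk 1: at line 3 remove [kan,jhfl,nrym] add [wpwe,ofszh] -> 13 lines: dndpx avy ukbdt clxfz wpwe ofszh euozt lgv qkt keks mefi nfut aun
Hunk 2: at line 8 remove [qkt] add [xjru,jeo] -> 14 lines: dndpx avy ukbdt clxfz wpwe ofszh euozt lgv xjru jeo keks mefi nfut aun
Hunk 3: at line 10 remove [mefi] add [ftev,qsza] -> 15 lines: dndpx avy ukbdt clxfz wpwe ofszh euozt lgv xjru jeo keks ftev qsza nfut aun
Hunk 4: at line 8 remove [jeo,keks,ftev] add [kph] -> 13 lines: dndpx avy ukbdt clxfz wpwe ofszh euozt lgv xjru kph qsza nfut aun
Final line 12: nfut

Answer: nfut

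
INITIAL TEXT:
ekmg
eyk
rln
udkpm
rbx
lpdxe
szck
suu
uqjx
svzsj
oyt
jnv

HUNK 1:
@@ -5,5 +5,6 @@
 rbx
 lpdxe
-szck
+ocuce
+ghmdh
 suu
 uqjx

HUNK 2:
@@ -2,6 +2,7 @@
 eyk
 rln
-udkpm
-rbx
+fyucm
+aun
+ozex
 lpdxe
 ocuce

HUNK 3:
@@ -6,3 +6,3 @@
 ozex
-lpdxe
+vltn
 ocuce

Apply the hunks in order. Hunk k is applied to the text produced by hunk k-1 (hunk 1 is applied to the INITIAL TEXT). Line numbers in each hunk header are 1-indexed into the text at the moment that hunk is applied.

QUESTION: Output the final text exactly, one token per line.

Hunk 1: at line 5 remove [szck] add [ocuce,ghmdh] -> 13 lines: ekmg eyk rln udkpm rbx lpdxe ocuce ghmdh suu uqjx svzsj oyt jnv
Hunk 2: at line 2 remove [udkpm,rbx] add [fyucm,aun,ozex] -> 14 lines: ekmg eyk rln fyucm aun ozex lpdxe ocuce ghmdh suu uqjx svzsj oyt jnv
Hunk 3: at line 6 remove [lpdxe] add [vltn] -> 14 lines: ekmg eyk rln fyucm aun ozex vltn ocuce ghmdh suu uqjx svzsj oyt jnv

Answer: ekmg
eyk
rln
fyucm
aun
ozex
vltn
ocuce
ghmdh
suu
uqjx
svzsj
oyt
jnv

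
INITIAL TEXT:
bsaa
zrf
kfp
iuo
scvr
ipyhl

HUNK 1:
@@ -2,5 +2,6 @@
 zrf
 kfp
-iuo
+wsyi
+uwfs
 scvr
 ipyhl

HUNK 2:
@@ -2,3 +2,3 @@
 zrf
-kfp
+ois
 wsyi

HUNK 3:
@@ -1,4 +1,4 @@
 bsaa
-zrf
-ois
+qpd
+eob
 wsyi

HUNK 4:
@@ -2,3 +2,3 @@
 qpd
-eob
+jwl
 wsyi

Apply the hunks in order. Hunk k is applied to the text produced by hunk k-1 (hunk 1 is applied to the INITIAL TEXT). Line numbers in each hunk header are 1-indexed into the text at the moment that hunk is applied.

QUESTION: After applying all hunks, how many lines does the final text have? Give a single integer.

Hunk 1: at line 2 remove [iuo] add [wsyi,uwfs] -> 7 lines: bsaa zrf kfp wsyi uwfs scvr ipyhl
Hunk 2: at line 2 remove [kfp] add [ois] -> 7 lines: bsaa zrf ois wsyi uwfs scvr ipyhl
Hunk 3: at line 1 remove [zrf,ois] add [qpd,eob] -> 7 lines: bsaa qpd eob wsyi uwfs scvr ipyhl
Hunk 4: at line 2 remove [eob] add [jwl] -> 7 lines: bsaa qpd jwl wsyi uwfs scvr ipyhl
Final line count: 7

Answer: 7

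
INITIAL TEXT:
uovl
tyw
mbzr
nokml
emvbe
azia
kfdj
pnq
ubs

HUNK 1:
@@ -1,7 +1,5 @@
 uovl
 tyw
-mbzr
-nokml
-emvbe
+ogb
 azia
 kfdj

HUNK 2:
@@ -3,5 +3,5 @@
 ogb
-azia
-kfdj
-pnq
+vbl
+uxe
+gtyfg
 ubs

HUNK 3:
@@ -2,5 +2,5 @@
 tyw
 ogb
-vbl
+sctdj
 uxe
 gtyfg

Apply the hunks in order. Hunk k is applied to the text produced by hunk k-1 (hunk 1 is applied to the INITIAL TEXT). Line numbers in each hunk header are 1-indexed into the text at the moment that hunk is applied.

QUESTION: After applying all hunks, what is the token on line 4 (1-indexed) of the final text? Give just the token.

Hunk 1: at line 1 remove [mbzr,nokml,emvbe] add [ogb] -> 7 lines: uovl tyw ogb azia kfdj pnq ubs
Hunk 2: at line 3 remove [azia,kfdj,pnq] add [vbl,uxe,gtyfg] -> 7 lines: uovl tyw ogb vbl uxe gtyfg ubs
Hunk 3: at line 2 remove [vbl] add [sctdj] -> 7 lines: uovl tyw ogb sctdj uxe gtyfg ubs
Final line 4: sctdj

Answer: sctdj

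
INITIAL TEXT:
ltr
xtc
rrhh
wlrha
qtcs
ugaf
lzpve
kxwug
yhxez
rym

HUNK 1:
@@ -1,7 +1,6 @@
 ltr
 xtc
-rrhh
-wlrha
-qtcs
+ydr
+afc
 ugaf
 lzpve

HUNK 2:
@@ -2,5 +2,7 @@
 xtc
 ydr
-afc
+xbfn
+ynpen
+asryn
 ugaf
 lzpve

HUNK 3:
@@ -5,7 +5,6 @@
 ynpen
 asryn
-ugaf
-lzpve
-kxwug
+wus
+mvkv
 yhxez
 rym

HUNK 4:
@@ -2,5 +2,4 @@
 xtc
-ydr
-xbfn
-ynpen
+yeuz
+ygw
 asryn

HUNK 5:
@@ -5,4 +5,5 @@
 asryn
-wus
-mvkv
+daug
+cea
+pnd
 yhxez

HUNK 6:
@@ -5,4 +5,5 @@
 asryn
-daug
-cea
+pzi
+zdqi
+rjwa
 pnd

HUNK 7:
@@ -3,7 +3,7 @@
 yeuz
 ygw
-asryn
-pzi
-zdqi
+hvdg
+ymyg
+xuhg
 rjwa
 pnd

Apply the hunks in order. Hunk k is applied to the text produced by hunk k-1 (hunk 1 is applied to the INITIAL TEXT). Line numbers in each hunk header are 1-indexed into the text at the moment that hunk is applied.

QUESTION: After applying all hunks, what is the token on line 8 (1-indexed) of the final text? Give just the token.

Answer: rjwa

Derivation:
Hunk 1: at line 1 remove [rrhh,wlrha,qtcs] add [ydr,afc] -> 9 lines: ltr xtc ydr afc ugaf lzpve kxwug yhxez rym
Hunk 2: at line 2 remove [afc] add [xbfn,ynpen,asryn] -> 11 lines: ltr xtc ydr xbfn ynpen asryn ugaf lzpve kxwug yhxez rym
Hunk 3: at line 5 remove [ugaf,lzpve,kxwug] add [wus,mvkv] -> 10 lines: ltr xtc ydr xbfn ynpen asryn wus mvkv yhxez rym
Hunk 4: at line 2 remove [ydr,xbfn,ynpen] add [yeuz,ygw] -> 9 lines: ltr xtc yeuz ygw asryn wus mvkv yhxez rym
Hunk 5: at line 5 remove [wus,mvkv] add [daug,cea,pnd] -> 10 lines: ltr xtc yeuz ygw asryn daug cea pnd yhxez rym
Hunk 6: at line 5 remove [daug,cea] add [pzi,zdqi,rjwa] -> 11 lines: ltr xtc yeuz ygw asryn pzi zdqi rjwa pnd yhxez rym
Hunk 7: at line 3 remove [asryn,pzi,zdqi] add [hvdg,ymyg,xuhg] -> 11 lines: ltr xtc yeuz ygw hvdg ymyg xuhg rjwa pnd yhxez rym
Final line 8: rjwa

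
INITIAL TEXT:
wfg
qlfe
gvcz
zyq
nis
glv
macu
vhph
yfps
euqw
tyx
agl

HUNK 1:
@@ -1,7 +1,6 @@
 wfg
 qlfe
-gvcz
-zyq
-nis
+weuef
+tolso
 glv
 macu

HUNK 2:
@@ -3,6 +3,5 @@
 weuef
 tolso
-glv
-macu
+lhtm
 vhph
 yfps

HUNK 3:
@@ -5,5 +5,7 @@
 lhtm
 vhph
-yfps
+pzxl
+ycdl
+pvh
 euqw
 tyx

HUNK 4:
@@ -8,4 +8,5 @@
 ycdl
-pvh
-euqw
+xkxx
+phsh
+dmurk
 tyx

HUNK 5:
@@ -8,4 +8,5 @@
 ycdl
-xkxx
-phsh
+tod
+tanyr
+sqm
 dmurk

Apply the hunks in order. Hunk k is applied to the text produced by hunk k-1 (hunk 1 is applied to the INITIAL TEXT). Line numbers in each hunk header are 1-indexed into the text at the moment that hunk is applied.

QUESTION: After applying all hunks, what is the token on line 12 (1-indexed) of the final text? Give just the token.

Hunk 1: at line 1 remove [gvcz,zyq,nis] add [weuef,tolso] -> 11 lines: wfg qlfe weuef tolso glv macu vhph yfps euqw tyx agl
Hunk 2: at line 3 remove [glv,macu] add [lhtm] -> 10 lines: wfg qlfe weuef tolso lhtm vhph yfps euqw tyx agl
Hunk 3: at line 5 remove [yfps] add [pzxl,ycdl,pvh] -> 12 lines: wfg qlfe weuef tolso lhtm vhph pzxl ycdl pvh euqw tyx agl
Hunk 4: at line 8 remove [pvh,euqw] add [xkxx,phsh,dmurk] -> 13 lines: wfg qlfe weuef tolso lhtm vhph pzxl ycdl xkxx phsh dmurk tyx agl
Hunk 5: at line 8 remove [xkxx,phsh] add [tod,tanyr,sqm] -> 14 lines: wfg qlfe weuef tolso lhtm vhph pzxl ycdl tod tanyr sqm dmurk tyx agl
Final line 12: dmurk

Answer: dmurk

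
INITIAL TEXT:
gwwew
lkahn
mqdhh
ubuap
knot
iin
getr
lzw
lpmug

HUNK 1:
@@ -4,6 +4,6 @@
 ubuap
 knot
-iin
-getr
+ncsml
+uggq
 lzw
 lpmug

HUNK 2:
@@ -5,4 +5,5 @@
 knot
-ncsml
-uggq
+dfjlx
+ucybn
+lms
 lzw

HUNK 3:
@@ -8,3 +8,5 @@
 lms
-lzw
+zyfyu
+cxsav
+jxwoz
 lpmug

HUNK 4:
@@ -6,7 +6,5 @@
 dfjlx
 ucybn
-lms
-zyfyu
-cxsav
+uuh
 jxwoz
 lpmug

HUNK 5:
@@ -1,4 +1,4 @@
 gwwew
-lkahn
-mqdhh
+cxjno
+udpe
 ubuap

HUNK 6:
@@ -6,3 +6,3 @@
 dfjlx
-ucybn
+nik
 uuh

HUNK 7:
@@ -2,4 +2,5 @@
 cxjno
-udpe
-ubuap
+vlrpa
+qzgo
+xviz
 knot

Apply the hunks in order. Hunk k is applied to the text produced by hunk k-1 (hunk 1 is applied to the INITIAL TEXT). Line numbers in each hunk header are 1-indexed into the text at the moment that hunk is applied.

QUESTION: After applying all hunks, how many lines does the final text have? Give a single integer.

Answer: 11

Derivation:
Hunk 1: at line 4 remove [iin,getr] add [ncsml,uggq] -> 9 lines: gwwew lkahn mqdhh ubuap knot ncsml uggq lzw lpmug
Hunk 2: at line 5 remove [ncsml,uggq] add [dfjlx,ucybn,lms] -> 10 lines: gwwew lkahn mqdhh ubuap knot dfjlx ucybn lms lzw lpmug
Hunk 3: at line 8 remove [lzw] add [zyfyu,cxsav,jxwoz] -> 12 lines: gwwew lkahn mqdhh ubuap knot dfjlx ucybn lms zyfyu cxsav jxwoz lpmug
Hunk 4: at line 6 remove [lms,zyfyu,cxsav] add [uuh] -> 10 lines: gwwew lkahn mqdhh ubuap knot dfjlx ucybn uuh jxwoz lpmug
Hunk 5: at line 1 remove [lkahn,mqdhh] add [cxjno,udpe] -> 10 lines: gwwew cxjno udpe ubuap knot dfjlx ucybn uuh jxwoz lpmug
Hunk 6: at line 6 remove [ucybn] add [nik] -> 10 lines: gwwew cxjno udpe ubuap knot dfjlx nik uuh jxwoz lpmug
Hunk 7: at line 2 remove [udpe,ubuap] add [vlrpa,qzgo,xviz] -> 11 lines: gwwew cxjno vlrpa qzgo xviz knot dfjlx nik uuh jxwoz lpmug
Final line count: 11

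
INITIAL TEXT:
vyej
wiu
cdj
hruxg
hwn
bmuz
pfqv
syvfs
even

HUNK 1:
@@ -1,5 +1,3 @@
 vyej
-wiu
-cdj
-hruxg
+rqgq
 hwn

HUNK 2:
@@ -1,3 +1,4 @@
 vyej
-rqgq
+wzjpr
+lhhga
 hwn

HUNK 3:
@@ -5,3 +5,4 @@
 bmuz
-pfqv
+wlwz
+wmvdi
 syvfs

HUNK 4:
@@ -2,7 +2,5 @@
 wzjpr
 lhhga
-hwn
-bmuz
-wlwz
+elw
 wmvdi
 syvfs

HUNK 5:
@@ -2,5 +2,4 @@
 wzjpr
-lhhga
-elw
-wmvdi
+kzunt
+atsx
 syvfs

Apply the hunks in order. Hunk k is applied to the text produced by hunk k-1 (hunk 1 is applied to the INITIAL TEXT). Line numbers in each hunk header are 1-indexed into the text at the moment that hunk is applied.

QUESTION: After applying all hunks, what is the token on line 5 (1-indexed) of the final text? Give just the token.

Answer: syvfs

Derivation:
Hunk 1: at line 1 remove [wiu,cdj,hruxg] add [rqgq] -> 7 lines: vyej rqgq hwn bmuz pfqv syvfs even
Hunk 2: at line 1 remove [rqgq] add [wzjpr,lhhga] -> 8 lines: vyej wzjpr lhhga hwn bmuz pfqv syvfs even
Hunk 3: at line 5 remove [pfqv] add [wlwz,wmvdi] -> 9 lines: vyej wzjpr lhhga hwn bmuz wlwz wmvdi syvfs even
Hunk 4: at line 2 remove [hwn,bmuz,wlwz] add [elw] -> 7 lines: vyej wzjpr lhhga elw wmvdi syvfs even
Hunk 5: at line 2 remove [lhhga,elw,wmvdi] add [kzunt,atsx] -> 6 lines: vyej wzjpr kzunt atsx syvfs even
Final line 5: syvfs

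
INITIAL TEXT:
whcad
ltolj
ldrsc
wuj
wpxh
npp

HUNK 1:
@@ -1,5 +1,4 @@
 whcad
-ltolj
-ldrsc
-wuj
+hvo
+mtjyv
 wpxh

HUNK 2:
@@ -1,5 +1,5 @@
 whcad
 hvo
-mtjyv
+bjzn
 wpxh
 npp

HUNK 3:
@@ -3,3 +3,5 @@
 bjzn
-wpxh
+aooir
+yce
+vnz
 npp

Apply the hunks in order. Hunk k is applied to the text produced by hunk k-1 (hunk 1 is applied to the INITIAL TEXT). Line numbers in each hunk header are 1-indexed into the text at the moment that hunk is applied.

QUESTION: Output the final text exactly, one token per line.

Hunk 1: at line 1 remove [ltolj,ldrsc,wuj] add [hvo,mtjyv] -> 5 lines: whcad hvo mtjyv wpxh npp
Hunk 2: at line 1 remove [mtjyv] add [bjzn] -> 5 lines: whcad hvo bjzn wpxh npp
Hunk 3: at line 3 remove [wpxh] add [aooir,yce,vnz] -> 7 lines: whcad hvo bjzn aooir yce vnz npp

Answer: whcad
hvo
bjzn
aooir
yce
vnz
npp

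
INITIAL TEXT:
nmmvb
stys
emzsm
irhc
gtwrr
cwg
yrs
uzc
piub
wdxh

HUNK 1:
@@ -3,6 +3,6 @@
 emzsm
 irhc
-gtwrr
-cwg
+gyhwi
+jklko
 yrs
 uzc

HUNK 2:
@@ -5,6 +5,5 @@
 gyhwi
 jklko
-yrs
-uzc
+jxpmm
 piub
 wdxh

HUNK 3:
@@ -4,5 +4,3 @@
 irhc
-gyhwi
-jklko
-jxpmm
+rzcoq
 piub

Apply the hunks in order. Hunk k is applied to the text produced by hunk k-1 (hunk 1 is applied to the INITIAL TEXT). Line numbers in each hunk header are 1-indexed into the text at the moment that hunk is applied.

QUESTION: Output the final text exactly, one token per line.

Hunk 1: at line 3 remove [gtwrr,cwg] add [gyhwi,jklko] -> 10 lines: nmmvb stys emzsm irhc gyhwi jklko yrs uzc piub wdxh
Hunk 2: at line 5 remove [yrs,uzc] add [jxpmm] -> 9 lines: nmmvb stys emzsm irhc gyhwi jklko jxpmm piub wdxh
Hunk 3: at line 4 remove [gyhwi,jklko,jxpmm] add [rzcoq] -> 7 lines: nmmvb stys emzsm irhc rzcoq piub wdxh

Answer: nmmvb
stys
emzsm
irhc
rzcoq
piub
wdxh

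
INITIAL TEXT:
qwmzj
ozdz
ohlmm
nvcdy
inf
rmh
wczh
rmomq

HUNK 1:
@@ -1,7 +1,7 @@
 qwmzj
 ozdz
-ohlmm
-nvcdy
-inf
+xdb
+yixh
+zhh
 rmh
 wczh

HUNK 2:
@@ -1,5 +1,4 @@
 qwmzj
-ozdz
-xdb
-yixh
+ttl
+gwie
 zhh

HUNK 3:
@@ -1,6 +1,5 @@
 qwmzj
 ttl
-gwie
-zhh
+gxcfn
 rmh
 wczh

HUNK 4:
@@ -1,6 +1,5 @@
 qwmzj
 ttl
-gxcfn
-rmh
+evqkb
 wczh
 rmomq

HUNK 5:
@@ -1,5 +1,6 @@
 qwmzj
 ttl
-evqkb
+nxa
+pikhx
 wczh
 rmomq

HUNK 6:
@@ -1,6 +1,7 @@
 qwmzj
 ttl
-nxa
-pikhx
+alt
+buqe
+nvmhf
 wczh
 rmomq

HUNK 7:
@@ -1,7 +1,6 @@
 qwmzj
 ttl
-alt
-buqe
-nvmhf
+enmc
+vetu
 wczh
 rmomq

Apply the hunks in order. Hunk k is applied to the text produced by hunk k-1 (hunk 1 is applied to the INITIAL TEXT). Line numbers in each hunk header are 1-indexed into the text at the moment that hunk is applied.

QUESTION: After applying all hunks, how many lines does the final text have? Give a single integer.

Answer: 6

Derivation:
Hunk 1: at line 1 remove [ohlmm,nvcdy,inf] add [xdb,yixh,zhh] -> 8 lines: qwmzj ozdz xdb yixh zhh rmh wczh rmomq
Hunk 2: at line 1 remove [ozdz,xdb,yixh] add [ttl,gwie] -> 7 lines: qwmzj ttl gwie zhh rmh wczh rmomq
Hunk 3: at line 1 remove [gwie,zhh] add [gxcfn] -> 6 lines: qwmzj ttl gxcfn rmh wczh rmomq
Hunk 4: at line 1 remove [gxcfn,rmh] add [evqkb] -> 5 lines: qwmzj ttl evqkb wczh rmomq
Hunk 5: at line 1 remove [evqkb] add [nxa,pikhx] -> 6 lines: qwmzj ttl nxa pikhx wczh rmomq
Hunk 6: at line 1 remove [nxa,pikhx] add [alt,buqe,nvmhf] -> 7 lines: qwmzj ttl alt buqe nvmhf wczh rmomq
Hunk 7: at line 1 remove [alt,buqe,nvmhf] add [enmc,vetu] -> 6 lines: qwmzj ttl enmc vetu wczh rmomq
Final line count: 6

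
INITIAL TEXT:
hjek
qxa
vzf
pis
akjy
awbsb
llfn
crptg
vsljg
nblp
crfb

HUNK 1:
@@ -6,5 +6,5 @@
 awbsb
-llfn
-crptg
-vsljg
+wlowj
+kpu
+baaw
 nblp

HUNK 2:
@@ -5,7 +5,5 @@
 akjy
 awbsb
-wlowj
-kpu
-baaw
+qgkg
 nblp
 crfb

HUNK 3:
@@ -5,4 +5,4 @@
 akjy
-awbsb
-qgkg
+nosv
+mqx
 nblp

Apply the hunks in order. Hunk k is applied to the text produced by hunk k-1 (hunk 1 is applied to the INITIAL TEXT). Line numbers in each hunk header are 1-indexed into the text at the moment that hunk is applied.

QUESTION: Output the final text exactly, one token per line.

Hunk 1: at line 6 remove [llfn,crptg,vsljg] add [wlowj,kpu,baaw] -> 11 lines: hjek qxa vzf pis akjy awbsb wlowj kpu baaw nblp crfb
Hunk 2: at line 5 remove [wlowj,kpu,baaw] add [qgkg] -> 9 lines: hjek qxa vzf pis akjy awbsb qgkg nblp crfb
Hunk 3: at line 5 remove [awbsb,qgkg] add [nosv,mqx] -> 9 lines: hjek qxa vzf pis akjy nosv mqx nblp crfb

Answer: hjek
qxa
vzf
pis
akjy
nosv
mqx
nblp
crfb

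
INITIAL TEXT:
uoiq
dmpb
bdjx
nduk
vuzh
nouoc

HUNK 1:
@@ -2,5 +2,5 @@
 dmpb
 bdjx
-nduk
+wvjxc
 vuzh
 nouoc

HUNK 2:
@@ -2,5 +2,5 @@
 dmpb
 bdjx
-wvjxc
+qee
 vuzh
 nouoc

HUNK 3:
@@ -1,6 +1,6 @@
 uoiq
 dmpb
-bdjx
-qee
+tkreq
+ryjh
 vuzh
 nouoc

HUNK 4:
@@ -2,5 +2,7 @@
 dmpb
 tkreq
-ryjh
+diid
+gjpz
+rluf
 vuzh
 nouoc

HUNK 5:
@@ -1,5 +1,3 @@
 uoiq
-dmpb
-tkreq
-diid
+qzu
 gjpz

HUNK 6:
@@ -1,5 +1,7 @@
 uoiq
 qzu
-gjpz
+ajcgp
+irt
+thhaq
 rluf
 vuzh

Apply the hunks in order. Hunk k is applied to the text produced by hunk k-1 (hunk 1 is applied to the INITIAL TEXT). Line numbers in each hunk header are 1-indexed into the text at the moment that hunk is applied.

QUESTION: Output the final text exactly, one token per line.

Answer: uoiq
qzu
ajcgp
irt
thhaq
rluf
vuzh
nouoc

Derivation:
Hunk 1: at line 2 remove [nduk] add [wvjxc] -> 6 lines: uoiq dmpb bdjx wvjxc vuzh nouoc
Hunk 2: at line 2 remove [wvjxc] add [qee] -> 6 lines: uoiq dmpb bdjx qee vuzh nouoc
Hunk 3: at line 1 remove [bdjx,qee] add [tkreq,ryjh] -> 6 lines: uoiq dmpb tkreq ryjh vuzh nouoc
Hunk 4: at line 2 remove [ryjh] add [diid,gjpz,rluf] -> 8 lines: uoiq dmpb tkreq diid gjpz rluf vuzh nouoc
Hunk 5: at line 1 remove [dmpb,tkreq,diid] add [qzu] -> 6 lines: uoiq qzu gjpz rluf vuzh nouoc
Hunk 6: at line 1 remove [gjpz] add [ajcgp,irt,thhaq] -> 8 lines: uoiq qzu ajcgp irt thhaq rluf vuzh nouoc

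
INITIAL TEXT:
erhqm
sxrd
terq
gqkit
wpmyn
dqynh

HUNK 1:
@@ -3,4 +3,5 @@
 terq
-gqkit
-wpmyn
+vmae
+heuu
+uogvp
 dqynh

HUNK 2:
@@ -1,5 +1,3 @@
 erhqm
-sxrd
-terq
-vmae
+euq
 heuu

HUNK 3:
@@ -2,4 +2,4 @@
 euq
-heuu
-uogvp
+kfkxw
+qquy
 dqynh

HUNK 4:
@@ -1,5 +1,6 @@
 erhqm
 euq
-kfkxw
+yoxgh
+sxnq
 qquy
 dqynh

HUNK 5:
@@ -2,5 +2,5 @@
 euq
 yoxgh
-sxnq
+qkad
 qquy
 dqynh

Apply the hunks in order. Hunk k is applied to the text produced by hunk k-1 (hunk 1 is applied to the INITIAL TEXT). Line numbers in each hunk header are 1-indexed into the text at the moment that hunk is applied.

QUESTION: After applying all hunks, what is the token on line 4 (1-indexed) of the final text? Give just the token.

Answer: qkad

Derivation:
Hunk 1: at line 3 remove [gqkit,wpmyn] add [vmae,heuu,uogvp] -> 7 lines: erhqm sxrd terq vmae heuu uogvp dqynh
Hunk 2: at line 1 remove [sxrd,terq,vmae] add [euq] -> 5 lines: erhqm euq heuu uogvp dqynh
Hunk 3: at line 2 remove [heuu,uogvp] add [kfkxw,qquy] -> 5 lines: erhqm euq kfkxw qquy dqynh
Hunk 4: at line 1 remove [kfkxw] add [yoxgh,sxnq] -> 6 lines: erhqm euq yoxgh sxnq qquy dqynh
Hunk 5: at line 2 remove [sxnq] add [qkad] -> 6 lines: erhqm euq yoxgh qkad qquy dqynh
Final line 4: qkad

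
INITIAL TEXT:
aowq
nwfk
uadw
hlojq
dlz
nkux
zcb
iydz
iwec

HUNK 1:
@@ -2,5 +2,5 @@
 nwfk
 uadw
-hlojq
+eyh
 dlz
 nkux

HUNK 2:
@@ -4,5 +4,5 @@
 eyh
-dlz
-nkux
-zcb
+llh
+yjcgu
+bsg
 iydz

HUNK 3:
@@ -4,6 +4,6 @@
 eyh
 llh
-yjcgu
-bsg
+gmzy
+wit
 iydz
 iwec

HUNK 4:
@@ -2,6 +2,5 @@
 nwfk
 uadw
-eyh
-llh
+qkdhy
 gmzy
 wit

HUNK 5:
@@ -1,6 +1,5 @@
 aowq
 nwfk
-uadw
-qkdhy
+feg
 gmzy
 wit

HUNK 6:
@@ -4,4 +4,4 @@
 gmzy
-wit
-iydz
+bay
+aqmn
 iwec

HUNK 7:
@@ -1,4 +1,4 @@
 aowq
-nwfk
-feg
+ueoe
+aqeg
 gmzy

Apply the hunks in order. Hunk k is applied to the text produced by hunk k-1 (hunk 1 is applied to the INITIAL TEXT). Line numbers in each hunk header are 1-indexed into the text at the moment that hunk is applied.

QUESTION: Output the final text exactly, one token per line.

Hunk 1: at line 2 remove [hlojq] add [eyh] -> 9 lines: aowq nwfk uadw eyh dlz nkux zcb iydz iwec
Hunk 2: at line 4 remove [dlz,nkux,zcb] add [llh,yjcgu,bsg] -> 9 lines: aowq nwfk uadw eyh llh yjcgu bsg iydz iwec
Hunk 3: at line 4 remove [yjcgu,bsg] add [gmzy,wit] -> 9 lines: aowq nwfk uadw eyh llh gmzy wit iydz iwec
Hunk 4: at line 2 remove [eyh,llh] add [qkdhy] -> 8 lines: aowq nwfk uadw qkdhy gmzy wit iydz iwec
Hunk 5: at line 1 remove [uadw,qkdhy] add [feg] -> 7 lines: aowq nwfk feg gmzy wit iydz iwec
Hunk 6: at line 4 remove [wit,iydz] add [bay,aqmn] -> 7 lines: aowq nwfk feg gmzy bay aqmn iwec
Hunk 7: at line 1 remove [nwfk,feg] add [ueoe,aqeg] -> 7 lines: aowq ueoe aqeg gmzy bay aqmn iwec

Answer: aowq
ueoe
aqeg
gmzy
bay
aqmn
iwec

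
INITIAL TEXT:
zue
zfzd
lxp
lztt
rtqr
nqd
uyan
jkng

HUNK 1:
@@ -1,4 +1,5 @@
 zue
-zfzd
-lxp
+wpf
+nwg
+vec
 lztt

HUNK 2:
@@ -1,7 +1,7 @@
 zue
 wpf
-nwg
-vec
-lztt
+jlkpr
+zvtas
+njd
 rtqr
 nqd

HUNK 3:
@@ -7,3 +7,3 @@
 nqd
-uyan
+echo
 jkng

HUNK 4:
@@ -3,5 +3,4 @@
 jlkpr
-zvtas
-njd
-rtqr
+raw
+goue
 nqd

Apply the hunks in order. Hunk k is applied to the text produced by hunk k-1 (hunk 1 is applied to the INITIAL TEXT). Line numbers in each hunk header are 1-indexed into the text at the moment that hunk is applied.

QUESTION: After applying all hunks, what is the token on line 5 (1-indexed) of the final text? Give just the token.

Answer: goue

Derivation:
Hunk 1: at line 1 remove [zfzd,lxp] add [wpf,nwg,vec] -> 9 lines: zue wpf nwg vec lztt rtqr nqd uyan jkng
Hunk 2: at line 1 remove [nwg,vec,lztt] add [jlkpr,zvtas,njd] -> 9 lines: zue wpf jlkpr zvtas njd rtqr nqd uyan jkng
Hunk 3: at line 7 remove [uyan] add [echo] -> 9 lines: zue wpf jlkpr zvtas njd rtqr nqd echo jkng
Hunk 4: at line 3 remove [zvtas,njd,rtqr] add [raw,goue] -> 8 lines: zue wpf jlkpr raw goue nqd echo jkng
Final line 5: goue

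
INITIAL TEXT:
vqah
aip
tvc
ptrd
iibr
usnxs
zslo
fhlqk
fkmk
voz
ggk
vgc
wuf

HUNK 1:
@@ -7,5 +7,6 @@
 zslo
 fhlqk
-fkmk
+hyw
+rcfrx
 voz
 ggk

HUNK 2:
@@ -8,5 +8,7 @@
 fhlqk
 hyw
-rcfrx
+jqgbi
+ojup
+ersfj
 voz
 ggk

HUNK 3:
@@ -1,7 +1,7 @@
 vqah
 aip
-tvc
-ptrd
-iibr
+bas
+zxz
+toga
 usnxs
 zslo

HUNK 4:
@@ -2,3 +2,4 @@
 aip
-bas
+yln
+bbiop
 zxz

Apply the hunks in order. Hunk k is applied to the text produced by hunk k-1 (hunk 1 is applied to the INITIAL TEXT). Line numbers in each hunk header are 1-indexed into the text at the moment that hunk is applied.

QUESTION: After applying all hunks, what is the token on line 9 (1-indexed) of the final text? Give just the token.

Hunk 1: at line 7 remove [fkmk] add [hyw,rcfrx] -> 14 lines: vqah aip tvc ptrd iibr usnxs zslo fhlqk hyw rcfrx voz ggk vgc wuf
Hunk 2: at line 8 remove [rcfrx] add [jqgbi,ojup,ersfj] -> 16 lines: vqah aip tvc ptrd iibr usnxs zslo fhlqk hyw jqgbi ojup ersfj voz ggk vgc wuf
Hunk 3: at line 1 remove [tvc,ptrd,iibr] add [bas,zxz,toga] -> 16 lines: vqah aip bas zxz toga usnxs zslo fhlqk hyw jqgbi ojup ersfj voz ggk vgc wuf
Hunk 4: at line 2 remove [bas] add [yln,bbiop] -> 17 lines: vqah aip yln bbiop zxz toga usnxs zslo fhlqk hyw jqgbi ojup ersfj voz ggk vgc wuf
Final line 9: fhlqk

Answer: fhlqk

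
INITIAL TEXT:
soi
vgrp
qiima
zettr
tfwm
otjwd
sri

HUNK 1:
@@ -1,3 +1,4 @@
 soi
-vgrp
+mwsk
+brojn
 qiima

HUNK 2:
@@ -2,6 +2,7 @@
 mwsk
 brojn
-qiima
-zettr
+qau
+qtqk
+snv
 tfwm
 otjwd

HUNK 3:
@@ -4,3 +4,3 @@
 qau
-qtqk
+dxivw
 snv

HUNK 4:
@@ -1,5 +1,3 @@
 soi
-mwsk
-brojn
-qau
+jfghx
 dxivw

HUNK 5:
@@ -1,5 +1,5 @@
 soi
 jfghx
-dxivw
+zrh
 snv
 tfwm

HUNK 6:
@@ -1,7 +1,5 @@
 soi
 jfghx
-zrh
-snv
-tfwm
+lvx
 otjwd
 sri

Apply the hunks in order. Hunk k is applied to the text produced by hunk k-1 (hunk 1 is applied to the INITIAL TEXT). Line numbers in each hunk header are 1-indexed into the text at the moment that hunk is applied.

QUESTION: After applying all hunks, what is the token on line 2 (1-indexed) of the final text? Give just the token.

Hunk 1: at line 1 remove [vgrp] add [mwsk,brojn] -> 8 lines: soi mwsk brojn qiima zettr tfwm otjwd sri
Hunk 2: at line 2 remove [qiima,zettr] add [qau,qtqk,snv] -> 9 lines: soi mwsk brojn qau qtqk snv tfwm otjwd sri
Hunk 3: at line 4 remove [qtqk] add [dxivw] -> 9 lines: soi mwsk brojn qau dxivw snv tfwm otjwd sri
Hunk 4: at line 1 remove [mwsk,brojn,qau] add [jfghx] -> 7 lines: soi jfghx dxivw snv tfwm otjwd sri
Hunk 5: at line 1 remove [dxivw] add [zrh] -> 7 lines: soi jfghx zrh snv tfwm otjwd sri
Hunk 6: at line 1 remove [zrh,snv,tfwm] add [lvx] -> 5 lines: soi jfghx lvx otjwd sri
Final line 2: jfghx

Answer: jfghx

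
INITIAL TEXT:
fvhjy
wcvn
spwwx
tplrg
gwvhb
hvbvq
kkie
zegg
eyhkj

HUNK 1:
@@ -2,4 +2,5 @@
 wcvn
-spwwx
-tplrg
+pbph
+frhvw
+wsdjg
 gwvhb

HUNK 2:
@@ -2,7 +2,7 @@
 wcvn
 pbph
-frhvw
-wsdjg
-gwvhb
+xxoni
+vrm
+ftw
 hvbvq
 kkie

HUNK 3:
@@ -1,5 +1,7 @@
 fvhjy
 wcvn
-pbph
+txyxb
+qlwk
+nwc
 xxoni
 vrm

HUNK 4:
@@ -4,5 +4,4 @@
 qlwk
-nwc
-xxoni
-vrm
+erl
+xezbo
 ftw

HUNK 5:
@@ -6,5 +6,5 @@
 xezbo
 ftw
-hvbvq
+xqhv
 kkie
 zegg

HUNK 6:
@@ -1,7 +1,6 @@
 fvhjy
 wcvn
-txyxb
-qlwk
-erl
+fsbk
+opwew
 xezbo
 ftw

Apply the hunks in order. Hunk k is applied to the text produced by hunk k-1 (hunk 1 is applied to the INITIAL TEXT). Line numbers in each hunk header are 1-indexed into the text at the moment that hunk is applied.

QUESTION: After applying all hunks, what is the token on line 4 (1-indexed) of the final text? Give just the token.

Hunk 1: at line 2 remove [spwwx,tplrg] add [pbph,frhvw,wsdjg] -> 10 lines: fvhjy wcvn pbph frhvw wsdjg gwvhb hvbvq kkie zegg eyhkj
Hunk 2: at line 2 remove [frhvw,wsdjg,gwvhb] add [xxoni,vrm,ftw] -> 10 lines: fvhjy wcvn pbph xxoni vrm ftw hvbvq kkie zegg eyhkj
Hunk 3: at line 1 remove [pbph] add [txyxb,qlwk,nwc] -> 12 lines: fvhjy wcvn txyxb qlwk nwc xxoni vrm ftw hvbvq kkie zegg eyhkj
Hunk 4: at line 4 remove [nwc,xxoni,vrm] add [erl,xezbo] -> 11 lines: fvhjy wcvn txyxb qlwk erl xezbo ftw hvbvq kkie zegg eyhkj
Hunk 5: at line 6 remove [hvbvq] add [xqhv] -> 11 lines: fvhjy wcvn txyxb qlwk erl xezbo ftw xqhv kkie zegg eyhkj
Hunk 6: at line 1 remove [txyxb,qlwk,erl] add [fsbk,opwew] -> 10 lines: fvhjy wcvn fsbk opwew xezbo ftw xqhv kkie zegg eyhkj
Final line 4: opwew

Answer: opwew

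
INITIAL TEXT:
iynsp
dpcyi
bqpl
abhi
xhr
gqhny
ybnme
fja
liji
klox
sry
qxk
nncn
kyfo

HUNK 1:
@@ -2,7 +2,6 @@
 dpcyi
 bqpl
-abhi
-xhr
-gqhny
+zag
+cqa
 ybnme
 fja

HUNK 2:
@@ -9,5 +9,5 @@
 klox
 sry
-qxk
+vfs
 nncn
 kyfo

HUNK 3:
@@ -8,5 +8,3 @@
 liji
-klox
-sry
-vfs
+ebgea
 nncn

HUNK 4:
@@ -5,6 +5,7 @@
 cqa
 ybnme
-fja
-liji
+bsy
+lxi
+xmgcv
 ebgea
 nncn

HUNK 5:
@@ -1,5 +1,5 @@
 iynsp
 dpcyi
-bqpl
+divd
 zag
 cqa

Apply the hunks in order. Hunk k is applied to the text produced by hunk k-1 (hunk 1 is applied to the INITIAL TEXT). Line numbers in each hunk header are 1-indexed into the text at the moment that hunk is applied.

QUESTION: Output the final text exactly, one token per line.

Answer: iynsp
dpcyi
divd
zag
cqa
ybnme
bsy
lxi
xmgcv
ebgea
nncn
kyfo

Derivation:
Hunk 1: at line 2 remove [abhi,xhr,gqhny] add [zag,cqa] -> 13 lines: iynsp dpcyi bqpl zag cqa ybnme fja liji klox sry qxk nncn kyfo
Hunk 2: at line 9 remove [qxk] add [vfs] -> 13 lines: iynsp dpcyi bqpl zag cqa ybnme fja liji klox sry vfs nncn kyfo
Hunk 3: at line 8 remove [klox,sry,vfs] add [ebgea] -> 11 lines: iynsp dpcyi bqpl zag cqa ybnme fja liji ebgea nncn kyfo
Hunk 4: at line 5 remove [fja,liji] add [bsy,lxi,xmgcv] -> 12 lines: iynsp dpcyi bqpl zag cqa ybnme bsy lxi xmgcv ebgea nncn kyfo
Hunk 5: at line 1 remove [bqpl] add [divd] -> 12 lines: iynsp dpcyi divd zag cqa ybnme bsy lxi xmgcv ebgea nncn kyfo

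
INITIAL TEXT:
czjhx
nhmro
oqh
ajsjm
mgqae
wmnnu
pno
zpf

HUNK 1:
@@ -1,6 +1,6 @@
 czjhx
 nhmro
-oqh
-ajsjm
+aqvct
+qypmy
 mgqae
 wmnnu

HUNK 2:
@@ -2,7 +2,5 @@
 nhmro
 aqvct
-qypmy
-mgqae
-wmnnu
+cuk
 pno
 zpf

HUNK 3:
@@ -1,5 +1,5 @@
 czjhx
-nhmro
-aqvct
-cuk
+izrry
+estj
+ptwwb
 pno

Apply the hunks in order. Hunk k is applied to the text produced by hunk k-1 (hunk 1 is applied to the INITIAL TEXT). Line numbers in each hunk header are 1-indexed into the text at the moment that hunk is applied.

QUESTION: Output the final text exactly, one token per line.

Hunk 1: at line 1 remove [oqh,ajsjm] add [aqvct,qypmy] -> 8 lines: czjhx nhmro aqvct qypmy mgqae wmnnu pno zpf
Hunk 2: at line 2 remove [qypmy,mgqae,wmnnu] add [cuk] -> 6 lines: czjhx nhmro aqvct cuk pno zpf
Hunk 3: at line 1 remove [nhmro,aqvct,cuk] add [izrry,estj,ptwwb] -> 6 lines: czjhx izrry estj ptwwb pno zpf

Answer: czjhx
izrry
estj
ptwwb
pno
zpf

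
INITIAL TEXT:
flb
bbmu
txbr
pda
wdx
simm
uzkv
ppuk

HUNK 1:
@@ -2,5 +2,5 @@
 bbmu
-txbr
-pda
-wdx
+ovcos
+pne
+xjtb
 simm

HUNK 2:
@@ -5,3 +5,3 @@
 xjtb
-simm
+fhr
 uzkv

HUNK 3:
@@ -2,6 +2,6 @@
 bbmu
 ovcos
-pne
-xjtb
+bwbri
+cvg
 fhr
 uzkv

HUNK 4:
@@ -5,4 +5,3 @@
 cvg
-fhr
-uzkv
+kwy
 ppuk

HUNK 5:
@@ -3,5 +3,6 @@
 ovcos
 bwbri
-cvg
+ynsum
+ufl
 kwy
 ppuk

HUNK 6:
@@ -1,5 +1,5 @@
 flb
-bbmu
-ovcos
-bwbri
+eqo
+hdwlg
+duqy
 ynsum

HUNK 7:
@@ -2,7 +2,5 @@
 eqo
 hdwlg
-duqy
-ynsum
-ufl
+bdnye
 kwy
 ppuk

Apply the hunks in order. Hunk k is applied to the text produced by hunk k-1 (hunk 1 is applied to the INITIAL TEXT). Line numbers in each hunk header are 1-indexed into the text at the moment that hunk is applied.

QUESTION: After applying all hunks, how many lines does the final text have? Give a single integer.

Hunk 1: at line 2 remove [txbr,pda,wdx] add [ovcos,pne,xjtb] -> 8 lines: flb bbmu ovcos pne xjtb simm uzkv ppuk
Hunk 2: at line 5 remove [simm] add [fhr] -> 8 lines: flb bbmu ovcos pne xjtb fhr uzkv ppuk
Hunk 3: at line 2 remove [pne,xjtb] add [bwbri,cvg] -> 8 lines: flb bbmu ovcos bwbri cvg fhr uzkv ppuk
Hunk 4: at line 5 remove [fhr,uzkv] add [kwy] -> 7 lines: flb bbmu ovcos bwbri cvg kwy ppuk
Hunk 5: at line 3 remove [cvg] add [ynsum,ufl] -> 8 lines: flb bbmu ovcos bwbri ynsum ufl kwy ppuk
Hunk 6: at line 1 remove [bbmu,ovcos,bwbri] add [eqo,hdwlg,duqy] -> 8 lines: flb eqo hdwlg duqy ynsum ufl kwy ppuk
Hunk 7: at line 2 remove [duqy,ynsum,ufl] add [bdnye] -> 6 lines: flb eqo hdwlg bdnye kwy ppuk
Final line count: 6

Answer: 6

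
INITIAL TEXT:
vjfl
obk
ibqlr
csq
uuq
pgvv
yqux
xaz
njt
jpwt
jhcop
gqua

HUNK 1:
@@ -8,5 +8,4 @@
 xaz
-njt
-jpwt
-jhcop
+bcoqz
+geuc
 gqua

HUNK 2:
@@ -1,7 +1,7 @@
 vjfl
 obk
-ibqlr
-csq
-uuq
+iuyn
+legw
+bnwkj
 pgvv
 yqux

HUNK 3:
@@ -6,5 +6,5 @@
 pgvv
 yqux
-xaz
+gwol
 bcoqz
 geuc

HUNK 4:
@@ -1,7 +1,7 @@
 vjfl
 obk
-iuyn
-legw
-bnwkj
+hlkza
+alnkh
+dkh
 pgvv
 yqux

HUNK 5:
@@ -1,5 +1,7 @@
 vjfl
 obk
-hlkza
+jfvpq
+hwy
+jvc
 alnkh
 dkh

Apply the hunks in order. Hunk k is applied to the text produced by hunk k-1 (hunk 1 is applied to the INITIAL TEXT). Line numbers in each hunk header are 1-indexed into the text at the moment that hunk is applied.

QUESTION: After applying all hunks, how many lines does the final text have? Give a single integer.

Answer: 13

Derivation:
Hunk 1: at line 8 remove [njt,jpwt,jhcop] add [bcoqz,geuc] -> 11 lines: vjfl obk ibqlr csq uuq pgvv yqux xaz bcoqz geuc gqua
Hunk 2: at line 1 remove [ibqlr,csq,uuq] add [iuyn,legw,bnwkj] -> 11 lines: vjfl obk iuyn legw bnwkj pgvv yqux xaz bcoqz geuc gqua
Hunk 3: at line 6 remove [xaz] add [gwol] -> 11 lines: vjfl obk iuyn legw bnwkj pgvv yqux gwol bcoqz geuc gqua
Hunk 4: at line 1 remove [iuyn,legw,bnwkj] add [hlkza,alnkh,dkh] -> 11 lines: vjfl obk hlkza alnkh dkh pgvv yqux gwol bcoqz geuc gqua
Hunk 5: at line 1 remove [hlkza] add [jfvpq,hwy,jvc] -> 13 lines: vjfl obk jfvpq hwy jvc alnkh dkh pgvv yqux gwol bcoqz geuc gqua
Final line count: 13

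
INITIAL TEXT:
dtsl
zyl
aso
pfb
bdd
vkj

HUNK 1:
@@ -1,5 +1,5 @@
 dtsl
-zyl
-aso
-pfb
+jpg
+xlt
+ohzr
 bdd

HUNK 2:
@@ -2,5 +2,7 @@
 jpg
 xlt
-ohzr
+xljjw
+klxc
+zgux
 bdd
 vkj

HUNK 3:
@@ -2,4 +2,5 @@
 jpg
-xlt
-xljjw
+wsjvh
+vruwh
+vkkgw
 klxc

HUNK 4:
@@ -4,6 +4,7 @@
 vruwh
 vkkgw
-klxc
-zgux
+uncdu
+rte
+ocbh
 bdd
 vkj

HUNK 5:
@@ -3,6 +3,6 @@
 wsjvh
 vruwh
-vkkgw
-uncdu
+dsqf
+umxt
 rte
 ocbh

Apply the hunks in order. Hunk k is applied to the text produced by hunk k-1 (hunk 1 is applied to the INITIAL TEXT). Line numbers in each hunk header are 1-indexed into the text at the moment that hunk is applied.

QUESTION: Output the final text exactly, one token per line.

Answer: dtsl
jpg
wsjvh
vruwh
dsqf
umxt
rte
ocbh
bdd
vkj

Derivation:
Hunk 1: at line 1 remove [zyl,aso,pfb] add [jpg,xlt,ohzr] -> 6 lines: dtsl jpg xlt ohzr bdd vkj
Hunk 2: at line 2 remove [ohzr] add [xljjw,klxc,zgux] -> 8 lines: dtsl jpg xlt xljjw klxc zgux bdd vkj
Hunk 3: at line 2 remove [xlt,xljjw] add [wsjvh,vruwh,vkkgw] -> 9 lines: dtsl jpg wsjvh vruwh vkkgw klxc zgux bdd vkj
Hunk 4: at line 4 remove [klxc,zgux] add [uncdu,rte,ocbh] -> 10 lines: dtsl jpg wsjvh vruwh vkkgw uncdu rte ocbh bdd vkj
Hunk 5: at line 3 remove [vkkgw,uncdu] add [dsqf,umxt] -> 10 lines: dtsl jpg wsjvh vruwh dsqf umxt rte ocbh bdd vkj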